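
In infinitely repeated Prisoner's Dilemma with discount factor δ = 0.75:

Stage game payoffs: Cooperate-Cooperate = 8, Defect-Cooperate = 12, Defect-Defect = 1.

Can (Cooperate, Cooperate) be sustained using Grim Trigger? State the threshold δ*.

δ* = 0.3636; since δ = 0.75 ≥ 0.3636, cooperation can be sustained

Work:
For Grim Trigger:
Cooperate forever: 8/(1-δ)
Defect then punished: 12 + 1·δ/(1-δ)
Need: 8/(1-δ) ≥ 12 + 1·δ/(1-δ)
Solving: δ ≥ (T-R)/(T-P) = (12-8)/(12-1) = 0.3636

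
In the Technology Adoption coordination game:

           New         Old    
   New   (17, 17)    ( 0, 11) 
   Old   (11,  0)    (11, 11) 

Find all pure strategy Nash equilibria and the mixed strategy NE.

Pure NE: (New, New) and (Old, Old); Mixed NE: p = 0.6471, q = 0.6471

Work:
Check pure NE:
(New, New): (17, 17) - no unilateral deviation beneficial
(Old, Old): (11, 11) - no unilateral deviation beneficial
Mixed NE: P1 plays New with p = 0.6471, P2 plays New with q = 0.6471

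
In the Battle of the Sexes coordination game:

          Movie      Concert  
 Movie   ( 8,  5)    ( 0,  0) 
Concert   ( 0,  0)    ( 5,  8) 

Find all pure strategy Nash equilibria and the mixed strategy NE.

Pure NE: (Movie, Movie) and (Concert, Concert); Mixed NE: p = 0.6154, q = 0.3846

Work:
Check pure NE:
(Movie, Movie): (8, 5) - no unilateral deviation beneficial
(Concert, Concert): (5, 8) - no unilateral deviation beneficial
Mixed NE: P1 plays Movie with p = 0.6154, P2 plays Movie with q = 0.3846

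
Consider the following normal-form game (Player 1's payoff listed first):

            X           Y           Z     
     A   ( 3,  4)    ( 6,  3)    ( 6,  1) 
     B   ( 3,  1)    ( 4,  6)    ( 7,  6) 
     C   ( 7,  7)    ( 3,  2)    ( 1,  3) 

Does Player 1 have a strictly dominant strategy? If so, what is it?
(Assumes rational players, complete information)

No strictly dominant strategy exists for Player 1

Work:
A strategy strictly dominates another if it gives a strictly higher payoff against every opponent action. Compare each pair of P1's strategies column-by-column:
  A vs B: [3 vs 3, 6 vs 4, 6 vs 7] → A does not strictly dominate B (column X: 3 ≤ 3)
  A vs C: [3 vs 7, 6 vs 3, 6 vs 1] → A does not strictly dominate C (column X: 3 ≤ 7)
  B vs A: [3 vs 3, 4 vs 6, 7 vs 6] → B does not strictly dominate A (column X: 3 ≤ 3)
  B vs C: [3 vs 7, 4 vs 3, 7 vs 1] → B does not strictly dominate C (column X: 3 ≤ 7)
  C vs A: [7 vs 3, 3 vs 6, 1 vs 6] → C does not strictly dominate A (column Y: 3 ≤ 6)
  C vs B: [7 vs 3, 3 vs 4, 1 vs 7] → C does not strictly dominate B (column Y: 3 ≤ 4)
No single strategy strictly dominates all others → no strictly dominant strategy.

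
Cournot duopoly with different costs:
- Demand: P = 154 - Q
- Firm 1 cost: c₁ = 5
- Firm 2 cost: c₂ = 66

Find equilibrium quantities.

q₁* = 70.0, q₂* = 9.0

Work:
Reaction: q₁ = (154 - 5 - q₂)/2
Reaction: q₂ = (154 - 66 - q₁)/2
Solve simultaneously:
q₁* = (154 - 2×5 + 66)/3 = 70.0
q₂* = (154 - 2×66 + 5)/3 = 9.0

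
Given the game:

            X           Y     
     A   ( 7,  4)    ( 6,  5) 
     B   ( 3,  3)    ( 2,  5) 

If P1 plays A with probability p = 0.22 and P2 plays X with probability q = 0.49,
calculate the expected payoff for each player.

E[P1] = 3.37, E[P2] = 4.1278

Work:
E[P1] = p·q·π₁(A,X) + p·(1-q)·π₁(A,Y) + (1-p)·q·π₁(B,X) + (1-p)·(1-q)·π₁(B,Y)
= 0.22·0.49·7 + 0.22·0.51·6 + 0.78·0.49·3 + 0.78·0.51·2
= 3.37

E[P2] = 4.1278 (similar calculation)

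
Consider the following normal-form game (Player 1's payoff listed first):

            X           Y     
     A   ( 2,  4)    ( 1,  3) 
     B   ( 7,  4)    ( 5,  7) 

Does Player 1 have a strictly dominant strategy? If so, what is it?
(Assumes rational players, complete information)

Yes, Player 1's strictly dominant strategy is B

Work:
A strategy strictly dominates another if it gives a strictly higher payoff against every opponent action. Compare each pair of P1's strategies column-by-column:
  A vs B: [2 vs 7, 1 vs 5] → A does not strictly dominate B (column X: 2 ≤ 7)
  B vs A: [7 vs 2, 5 vs 1] → B strictly dominates A
B strictly dominates every other strategy → strictly dominant.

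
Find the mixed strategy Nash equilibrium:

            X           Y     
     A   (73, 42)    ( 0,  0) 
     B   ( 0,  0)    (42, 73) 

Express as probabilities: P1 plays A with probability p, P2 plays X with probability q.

p = 0.6348, q = 0.3652

Work:
Find probabilities that make opponent indifferent:
P2 chooses q to make P1 indifferent between A and B
P1 chooses p to make P2 indifferent between X and Y
Mixed NE: P1 plays (A: 0.6348, B: 0.3652), P2 plays (X: 0.3652, Y: 0.6348)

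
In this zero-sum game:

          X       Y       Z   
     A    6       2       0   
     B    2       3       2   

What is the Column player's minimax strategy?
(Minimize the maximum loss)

Column should play Z, value = 2

Work:
Column player minimizes Row's maximum payoff:
Column X: max payoff to Row = 6
Column Y: max payoff to Row = 3
Column Z: max payoff to Row = 2
Minimum is 2, achieved by column Z.
Minimax strategy: Z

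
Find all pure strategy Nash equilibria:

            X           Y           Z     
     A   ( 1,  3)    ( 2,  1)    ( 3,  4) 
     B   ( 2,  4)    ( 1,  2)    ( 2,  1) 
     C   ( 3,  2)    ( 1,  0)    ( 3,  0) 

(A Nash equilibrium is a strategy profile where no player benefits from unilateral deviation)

Nash equilibrium: (A, Z), (C, X)

Work:
Best responses:
  P1 vs X: payoffs [1, 2, 3] → best response C (payoff 3)
  P1 vs Y: payoffs [2, 1, 1] → best response A (payoff 2)
  P1 vs Z: payoffs [3, 2, 3] → best response A/C (payoff 3)
  P2 vs A: payoffs [3, 1, 4] → best response Z (payoff 4)
  P2 vs B: payoffs [4, 2, 1] → best response X (payoff 4)
  P2 vs C: payoffs [2, 0, 0] → best response X (payoff 2)
Mutual best responses: (A,Z), (C,X) → Nash equilibria.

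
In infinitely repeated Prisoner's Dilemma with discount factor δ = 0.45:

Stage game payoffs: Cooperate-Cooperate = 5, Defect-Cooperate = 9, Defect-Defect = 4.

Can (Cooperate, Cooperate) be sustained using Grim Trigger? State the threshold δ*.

δ* = 0.8; since δ = 0.45 < 0.8, cooperation cannot be sustained

Work:
For Grim Trigger:
Cooperate forever: 5/(1-δ)
Defect then punished: 9 + 4·δ/(1-δ)
Need: 5/(1-δ) ≥ 9 + 4·δ/(1-δ)
Solving: δ ≥ (T-R)/(T-P) = (9-5)/(9-4) = 0.8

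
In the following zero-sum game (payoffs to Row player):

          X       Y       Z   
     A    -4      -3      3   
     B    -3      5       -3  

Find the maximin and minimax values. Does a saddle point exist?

Maximin = -3, Minimax = -3, Saddle: True

Work:
Row minimums: [-4, -3] → maximin = -3
Column maximums: [-3, 5, 3] → minimax = -3
Saddle point exists! Game value = -3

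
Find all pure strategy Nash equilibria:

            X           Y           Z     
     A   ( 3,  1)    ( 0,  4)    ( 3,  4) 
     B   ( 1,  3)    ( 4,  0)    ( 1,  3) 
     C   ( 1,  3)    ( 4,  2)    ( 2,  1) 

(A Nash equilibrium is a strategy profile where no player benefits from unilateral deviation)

Nash equilibrium: (A, Z)

Work:
Best responses:
  P1 vs X: payoffs [3, 1, 1] → best response A (payoff 3)
  P1 vs Y: payoffs [0, 4, 4] → best response B/C (payoff 4)
  P1 vs Z: payoffs [3, 1, 2] → best response A (payoff 3)
  P2 vs A: payoffs [1, 4, 4] → best response Y/Z (payoff 4)
  P2 vs B: payoffs [3, 0, 3] → best response X/Z (payoff 3)
  P2 vs C: payoffs [3, 2, 1] → best response X (payoff 3)
Mutual best responses: (A,Z) → Nash equilibria.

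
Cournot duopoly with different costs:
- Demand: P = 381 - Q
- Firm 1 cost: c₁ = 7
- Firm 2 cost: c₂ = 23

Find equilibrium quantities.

q₁* = 130.0, q₂* = 114.0

Work:
Reaction: q₁ = (381 - 7 - q₂)/2
Reaction: q₂ = (381 - 23 - q₁)/2
Solve simultaneously:
q₁* = (381 - 2×7 + 23)/3 = 130.0
q₂* = (381 - 2×23 + 7)/3 = 114.0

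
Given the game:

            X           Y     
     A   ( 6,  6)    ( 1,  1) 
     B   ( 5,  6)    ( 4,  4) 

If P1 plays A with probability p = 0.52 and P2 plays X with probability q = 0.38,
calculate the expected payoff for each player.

E[P1] = 3.6104, E[P2] = 3.7928

Work:
E[P1] = p·q·π₁(A,X) + p·(1-q)·π₁(A,Y) + (1-p)·q·π₁(B,X) + (1-p)·(1-q)·π₁(B,Y)
= 0.52·0.38·6 + 0.52·0.62·1 + 0.48·0.38·5 + 0.48·0.62·4
= 3.6104

E[P2] = 3.7928 (similar calculation)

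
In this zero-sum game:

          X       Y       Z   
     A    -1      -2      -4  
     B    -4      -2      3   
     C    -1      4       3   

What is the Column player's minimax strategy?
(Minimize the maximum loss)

Column should play X, value = -1

Work:
Column player minimizes Row's maximum payoff:
Column X: max payoff to Row = -1
Column Y: max payoff to Row = 4
Column Z: max payoff to Row = 3
Minimum is -1, achieved by column X.
Minimax strategy: X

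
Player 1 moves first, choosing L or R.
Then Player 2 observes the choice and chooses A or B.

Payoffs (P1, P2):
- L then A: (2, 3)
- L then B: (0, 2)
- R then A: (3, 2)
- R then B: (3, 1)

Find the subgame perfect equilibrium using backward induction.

P1 plays R, P2 plays A after L and A after R; Payoff (3, 2)

Work:
Backward induction:
After L: P2 chooses A → P1 gets 2
After R: P2 chooses A → P1 gets 3
P1 chooses R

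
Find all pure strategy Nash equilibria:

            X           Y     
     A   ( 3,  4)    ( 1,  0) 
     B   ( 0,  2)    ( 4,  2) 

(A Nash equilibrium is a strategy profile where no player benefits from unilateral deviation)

Nash equilibrium: (A, X), (B, Y)

Work:
Best responses:
  P1 vs X: payoffs [3, 0] → best response A (payoff 3)
  P1 vs Y: payoffs [1, 4] → best response B (payoff 4)
  P2 vs A: payoffs [4, 0] → best response X (payoff 4)
  P2 vs B: payoffs [2, 2] → best response X/Y (payoff 2)
Mutual best responses: (A,X), (B,Y) → Nash equilibria.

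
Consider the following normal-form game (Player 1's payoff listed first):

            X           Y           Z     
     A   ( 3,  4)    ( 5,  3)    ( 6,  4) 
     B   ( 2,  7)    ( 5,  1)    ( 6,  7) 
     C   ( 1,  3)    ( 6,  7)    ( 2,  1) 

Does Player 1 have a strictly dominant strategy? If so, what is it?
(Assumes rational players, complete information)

No strictly dominant strategy exists for Player 1

Work:
A strategy strictly dominates another if it gives a strictly higher payoff against every opponent action. Compare each pair of P1's strategies column-by-column:
  A vs B: [3 vs 2, 5 vs 5, 6 vs 6] → A does not strictly dominate B (column Y: 5 ≤ 5)
  A vs C: [3 vs 1, 5 vs 6, 6 vs 2] → A does not strictly dominate C (column Y: 5 ≤ 6)
  B vs A: [2 vs 3, 5 vs 5, 6 vs 6] → B does not strictly dominate A (column X: 2 ≤ 3)
  B vs C: [2 vs 1, 5 vs 6, 6 vs 2] → B does not strictly dominate C (column Y: 5 ≤ 6)
  C vs A: [1 vs 3, 6 vs 5, 2 vs 6] → C does not strictly dominate A (column X: 1 ≤ 3)
  C vs B: [1 vs 2, 6 vs 5, 2 vs 6] → C does not strictly dominate B (column X: 1 ≤ 2)
No single strategy strictly dominates all others → no strictly dominant strategy.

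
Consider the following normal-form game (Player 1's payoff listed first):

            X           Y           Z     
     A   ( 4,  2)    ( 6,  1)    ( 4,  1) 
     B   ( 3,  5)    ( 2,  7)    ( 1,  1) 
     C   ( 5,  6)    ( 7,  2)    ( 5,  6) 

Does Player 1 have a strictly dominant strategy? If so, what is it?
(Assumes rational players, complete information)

Yes, Player 1's strictly dominant strategy is C

Work:
A strategy strictly dominates another if it gives a strictly higher payoff against every opponent action. Compare each pair of P1's strategies column-by-column:
  A vs B: [4 vs 3, 6 vs 2, 4 vs 1] → A strictly dominates B
  A vs C: [4 vs 5, 6 vs 7, 4 vs 5] → A does not strictly dominate C (column X: 4 ≤ 5)
  B vs A: [3 vs 4, 2 vs 6, 1 vs 4] → B does not strictly dominate A (column X: 3 ≤ 4)
  B vs C: [3 vs 5, 2 vs 7, 1 vs 5] → B does not strictly dominate C (column X: 3 ≤ 5)
  C vs A: [5 vs 4, 7 vs 6, 5 vs 4] → C strictly dominates A
  C vs B: [5 vs 3, 7 vs 2, 5 vs 1] → C strictly dominates B
C strictly dominates every other strategy → strictly dominant.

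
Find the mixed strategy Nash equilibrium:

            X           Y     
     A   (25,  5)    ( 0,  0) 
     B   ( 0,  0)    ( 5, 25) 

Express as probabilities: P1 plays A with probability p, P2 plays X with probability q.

p = 0.8333, q = 0.1667

Work:
Find probabilities that make opponent indifferent:
P2 chooses q to make P1 indifferent between A and B
P1 chooses p to make P2 indifferent between X and Y
Mixed NE: P1 plays (A: 0.8333, B: 0.1667), P2 plays (X: 0.1667, Y: 0.8333)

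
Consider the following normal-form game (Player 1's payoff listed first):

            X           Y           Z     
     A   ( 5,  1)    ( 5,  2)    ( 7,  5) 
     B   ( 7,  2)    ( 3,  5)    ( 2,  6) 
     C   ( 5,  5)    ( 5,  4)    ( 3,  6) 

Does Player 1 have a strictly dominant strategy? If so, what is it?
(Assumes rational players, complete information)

No strictly dominant strategy exists for Player 1

Work:
A strategy strictly dominates another if it gives a strictly higher payoff against every opponent action. Compare each pair of P1's strategies column-by-column:
  A vs B: [5 vs 7, 5 vs 3, 7 vs 2] → A does not strictly dominate B (column X: 5 ≤ 7)
  A vs C: [5 vs 5, 5 vs 5, 7 vs 3] → A does not strictly dominate C (column X: 5 ≤ 5)
  B vs A: [7 vs 5, 3 vs 5, 2 vs 7] → B does not strictly dominate A (column Y: 3 ≤ 5)
  B vs C: [7 vs 5, 3 vs 5, 2 vs 3] → B does not strictly dominate C (column Y: 3 ≤ 5)
  C vs A: [5 vs 5, 5 vs 5, 3 vs 7] → C does not strictly dominate A (column X: 5 ≤ 5)
  C vs B: [5 vs 7, 5 vs 3, 3 vs 2] → C does not strictly dominate B (column X: 5 ≤ 7)
No single strategy strictly dominates all others → no strictly dominant strategy.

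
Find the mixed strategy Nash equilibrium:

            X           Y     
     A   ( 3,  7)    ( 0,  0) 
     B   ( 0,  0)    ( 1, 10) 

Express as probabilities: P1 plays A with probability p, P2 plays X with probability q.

p = 0.5882, q = 0.25

Work:
Find probabilities that make opponent indifferent:
P2 chooses q to make P1 indifferent between A and B
P1 chooses p to make P2 indifferent between X and Y
Mixed NE: P1 plays (A: 0.5882, B: 0.4118), P2 plays (X: 0.25, Y: 0.75)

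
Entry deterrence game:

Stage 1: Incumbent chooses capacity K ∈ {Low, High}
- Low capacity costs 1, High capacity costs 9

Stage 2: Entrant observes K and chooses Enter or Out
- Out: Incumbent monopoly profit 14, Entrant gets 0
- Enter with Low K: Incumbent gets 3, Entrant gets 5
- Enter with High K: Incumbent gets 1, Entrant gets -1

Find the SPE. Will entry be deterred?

SPE: (High, Enter|Low, Out|High); Entry deterred. Incumbent net profit = 5

Work:
After Low K: Entrant enters (5 > 0)
After High K: Entrant stays out (-1 < 0)
Incumbent: Low → 3−1=2, High → 14−9=5
Incumbent chooses High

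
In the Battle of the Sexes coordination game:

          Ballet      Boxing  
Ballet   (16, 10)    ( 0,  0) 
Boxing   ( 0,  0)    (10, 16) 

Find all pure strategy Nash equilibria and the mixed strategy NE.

Pure NE: (Ballet, Ballet) and (Boxing, Boxing); Mixed NE: p = 0.6154, q = 0.3846

Work:
Check pure NE:
(Ballet, Ballet): (16, 10) - no unilateral deviation beneficial
(Boxing, Boxing): (10, 16) - no unilateral deviation beneficial
Mixed NE: P1 plays Ballet with p = 0.6154, P2 plays Ballet with q = 0.3846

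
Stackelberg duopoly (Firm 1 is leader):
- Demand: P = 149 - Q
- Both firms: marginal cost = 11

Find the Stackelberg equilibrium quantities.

q₁* (leader) = 69.0, q₂* (follower) = 34.5

Work:
Follower's reaction: q₂ = (a - c - q₁)/2
Leader substitutes: π₁ = q₁·(a - q₁ - (a-c-q₁)/2 - c)
FOC: q₁* = (149 - 11)/2 = 69.00
Then: q₂* = (149 - 11 - 69.0)/2 = 34.50
Leader has first-mover advantage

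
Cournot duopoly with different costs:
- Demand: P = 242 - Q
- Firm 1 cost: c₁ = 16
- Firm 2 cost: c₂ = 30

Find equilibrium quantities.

q₁* = 80.0, q₂* = 66.0

Work:
Reaction: q₁ = (242 - 16 - q₂)/2
Reaction: q₂ = (242 - 30 - q₁)/2
Solve simultaneously:
q₁* = (242 - 2×16 + 30)/3 = 80.0
q₂* = (242 - 2×30 + 16)/3 = 66.0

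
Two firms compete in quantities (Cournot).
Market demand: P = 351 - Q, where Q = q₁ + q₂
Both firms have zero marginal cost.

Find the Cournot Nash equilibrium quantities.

q₁* = q₂* = 117.0; P* = 117.0

Work:
Profit: π_i = P·q_i = (a - q_i - q_j)·q_i
FOC: ∂π_i/∂q_i = a - 2q_i - q_j = 0
Reaction function: q_i = (351 - q_j)/2
Symmetry: q* = 351/3 = 117.0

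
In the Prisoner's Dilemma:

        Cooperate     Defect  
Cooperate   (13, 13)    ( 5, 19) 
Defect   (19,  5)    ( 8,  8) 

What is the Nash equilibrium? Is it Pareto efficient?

(Defect, Defect) is NE; not Pareto efficient

Work:
Defect dominates Cooperate for both players:
If P2 cooperates: Defect (19) > Cooperate (13)
If P2 defects: Defect (8) > Cooperate (5)
NE: (Defect, Defect) with payoff (8, 8)
But (Cooperate, Cooperate) = (13, 13) Pareto dominates (8, 8)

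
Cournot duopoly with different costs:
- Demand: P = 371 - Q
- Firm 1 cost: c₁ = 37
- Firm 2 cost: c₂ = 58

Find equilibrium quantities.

q₁* = 118.33, q₂* = 97.33

Work:
Reaction: q₁ = (371 - 37 - q₂)/2
Reaction: q₂ = (371 - 58 - q₁)/2
Solve simultaneously:
q₁* = (371 - 2×37 + 58)/3 = 118.33
q₂* = (371 - 2×58 + 37)/3 = 97.33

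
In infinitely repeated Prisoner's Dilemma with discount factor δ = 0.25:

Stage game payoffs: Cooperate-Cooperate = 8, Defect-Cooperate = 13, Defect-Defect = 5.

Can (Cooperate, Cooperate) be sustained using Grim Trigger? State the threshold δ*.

δ* = 0.625; since δ = 0.25 < 0.625, cooperation cannot be sustained

Work:
For Grim Trigger:
Cooperate forever: 8/(1-δ)
Defect then punished: 13 + 5·δ/(1-δ)
Need: 8/(1-δ) ≥ 13 + 5·δ/(1-δ)
Solving: δ ≥ (T-R)/(T-P) = (13-8)/(13-5) = 0.625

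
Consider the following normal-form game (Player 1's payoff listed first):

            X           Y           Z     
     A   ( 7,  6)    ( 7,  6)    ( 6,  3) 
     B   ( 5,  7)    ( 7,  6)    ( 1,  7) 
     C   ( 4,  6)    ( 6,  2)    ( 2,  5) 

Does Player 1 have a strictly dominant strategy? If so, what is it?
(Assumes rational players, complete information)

No strictly dominant strategy exists for Player 1

Work:
A strategy strictly dominates another if it gives a strictly higher payoff against every opponent action. Compare each pair of P1's strategies column-by-column:
  A vs B: [7 vs 5, 7 vs 7, 6 vs 1] → A does not strictly dominate B (column Y: 7 ≤ 7)
  A vs C: [7 vs 4, 7 vs 6, 6 vs 2] → A strictly dominates C
  B vs A: [5 vs 7, 7 vs 7, 1 vs 6] → B does not strictly dominate A (column X: 5 ≤ 7)
  B vs C: [5 vs 4, 7 vs 6, 1 vs 2] → B does not strictly dominate C (column Z: 1 ≤ 2)
  C vs A: [4 vs 7, 6 vs 7, 2 vs 6] → C does not strictly dominate A (column X: 4 ≤ 7)
  C vs B: [4 vs 5, 6 vs 7, 2 vs 1] → C does not strictly dominate B (column X: 4 ≤ 5)
No single strategy strictly dominates all others → no strictly dominant strategy.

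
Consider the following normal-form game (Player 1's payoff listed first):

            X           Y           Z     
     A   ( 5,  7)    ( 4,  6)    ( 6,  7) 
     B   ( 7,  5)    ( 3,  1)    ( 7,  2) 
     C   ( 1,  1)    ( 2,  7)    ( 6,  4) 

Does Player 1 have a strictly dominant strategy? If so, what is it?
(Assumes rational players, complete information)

No strictly dominant strategy exists for Player 1

Work:
A strategy strictly dominates another if it gives a strictly higher payoff against every opponent action. Compare each pair of P1's strategies column-by-column:
  A vs B: [5 vs 7, 4 vs 3, 6 vs 7] → A does not strictly dominate B (column X: 5 ≤ 7)
  A vs C: [5 vs 1, 4 vs 2, 6 vs 6] → A does not strictly dominate C (column Z: 6 ≤ 6)
  B vs A: [7 vs 5, 3 vs 4, 7 vs 6] → B does not strictly dominate A (column Y: 3 ≤ 4)
  B vs C: [7 vs 1, 3 vs 2, 7 vs 6] → B strictly dominates C
  C vs A: [1 vs 5, 2 vs 4, 6 vs 6] → C does not strictly dominate A (column X: 1 ≤ 5)
  C vs B: [1 vs 7, 2 vs 3, 6 vs 7] → C does not strictly dominate B (column X: 1 ≤ 7)
No single strategy strictly dominates all others → no strictly dominant strategy.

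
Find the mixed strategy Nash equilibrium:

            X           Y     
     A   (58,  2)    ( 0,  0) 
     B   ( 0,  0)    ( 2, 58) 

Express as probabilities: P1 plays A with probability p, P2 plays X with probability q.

p = 0.9667, q = 0.0333

Work:
Find probabilities that make opponent indifferent:
P2 chooses q to make P1 indifferent between A and B
P1 chooses p to make P2 indifferent between X and Y
Mixed NE: P1 plays (A: 0.9667, B: 0.0333), P2 plays (X: 0.0333, Y: 0.9667)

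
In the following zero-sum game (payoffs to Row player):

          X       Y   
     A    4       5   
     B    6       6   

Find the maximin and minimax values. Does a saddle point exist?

Maximin = 6, Minimax = 6, Saddle: True

Work:
Row minimums: [4, 6] → maximin = 6
Column maximums: [6, 6] → minimax = 6
Saddle point exists! Game value = 6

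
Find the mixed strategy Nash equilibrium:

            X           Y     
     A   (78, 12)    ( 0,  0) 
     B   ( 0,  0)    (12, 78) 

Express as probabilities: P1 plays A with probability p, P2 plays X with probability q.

p = 0.8667, q = 0.1333

Work:
Find probabilities that make opponent indifferent:
P2 chooses q to make P1 indifferent between A and B
P1 chooses p to make P2 indifferent between X and Y
Mixed NE: P1 plays (A: 0.8667, B: 0.1333), P2 plays (X: 0.1333, Y: 0.8667)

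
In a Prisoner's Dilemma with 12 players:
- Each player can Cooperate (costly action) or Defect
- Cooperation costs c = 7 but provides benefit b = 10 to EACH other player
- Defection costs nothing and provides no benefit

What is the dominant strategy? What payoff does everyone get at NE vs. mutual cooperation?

Dominant: Defect; NE payoff = 0; Coop payoff = 103

Work:
Defect dominates (saves cost c = 7, benefit to others is external)
NE: All defect → everyone gets 0
If all cooperate: each receives (11)×10 - 7 = 103
Social dilemma: 103 > 0 but NE gives 0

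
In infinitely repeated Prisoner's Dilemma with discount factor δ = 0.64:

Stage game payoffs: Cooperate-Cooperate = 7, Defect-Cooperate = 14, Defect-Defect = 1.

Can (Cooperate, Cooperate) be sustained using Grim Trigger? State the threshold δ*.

δ* = 0.5385; since δ = 0.64 ≥ 0.5385, cooperation can be sustained

Work:
For Grim Trigger:
Cooperate forever: 7/(1-δ)
Defect then punished: 14 + 1·δ/(1-δ)
Need: 7/(1-δ) ≥ 14 + 1·δ/(1-δ)
Solving: δ ≥ (T-R)/(T-P) = (14-7)/(14-1) = 0.5385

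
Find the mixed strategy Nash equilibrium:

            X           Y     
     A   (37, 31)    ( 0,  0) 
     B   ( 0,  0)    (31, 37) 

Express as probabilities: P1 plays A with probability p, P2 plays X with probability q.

p = 0.5441, q = 0.4559

Work:
Find probabilities that make opponent indifferent:
P2 chooses q to make P1 indifferent between A and B
P1 chooses p to make P2 indifferent between X and Y
Mixed NE: P1 plays (A: 0.5441, B: 0.4559), P2 plays (X: 0.4559, Y: 0.5441)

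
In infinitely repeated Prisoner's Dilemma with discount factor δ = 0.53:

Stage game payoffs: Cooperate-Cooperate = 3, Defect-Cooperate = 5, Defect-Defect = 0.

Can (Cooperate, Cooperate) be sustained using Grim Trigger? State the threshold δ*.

δ* = 0.4; since δ = 0.53 ≥ 0.4, cooperation can be sustained

Work:
For Grim Trigger:
Cooperate forever: 3/(1-δ)
Defect then punished: 5 + 0·δ/(1-δ)
Need: 3/(1-δ) ≥ 5 + 0·δ/(1-δ)
Solving: δ ≥ (T-R)/(T-P) = (5-3)/(5-0) = 0.4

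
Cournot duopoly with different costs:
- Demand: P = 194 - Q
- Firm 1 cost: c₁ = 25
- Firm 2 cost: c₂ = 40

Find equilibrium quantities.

q₁* = 61.33, q₂* = 46.33

Work:
Reaction: q₁ = (194 - 25 - q₂)/2
Reaction: q₂ = (194 - 40 - q₁)/2
Solve simultaneously:
q₁* = (194 - 2×25 + 40)/3 = 61.33
q₂* = (194 - 2×40 + 25)/3 = 46.33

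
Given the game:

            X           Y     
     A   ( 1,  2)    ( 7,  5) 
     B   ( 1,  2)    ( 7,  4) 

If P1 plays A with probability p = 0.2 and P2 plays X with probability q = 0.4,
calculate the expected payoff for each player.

E[P1] = 4.6, E[P2] = 3.32

Work:
E[P1] = p·q·π₁(A,X) + p·(1-q)·π₁(A,Y) + (1-p)·q·π₁(B,X) + (1-p)·(1-q)·π₁(B,Y)
= 0.2·0.4·1 + 0.2·0.6·7 + 0.8·0.4·1 + 0.8·0.6·7
= 4.6

E[P2] = 3.32 (similar calculation)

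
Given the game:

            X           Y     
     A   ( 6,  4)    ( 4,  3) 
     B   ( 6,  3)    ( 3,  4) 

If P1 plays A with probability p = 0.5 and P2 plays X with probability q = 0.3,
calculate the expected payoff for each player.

E[P1] = 4.25, E[P2] = 3.5

Work:
E[P1] = p·q·π₁(A,X) + p·(1-q)·π₁(A,Y) + (1-p)·q·π₁(B,X) + (1-p)·(1-q)·π₁(B,Y)
= 0.5·0.3·6 + 0.5·0.7·4 + 0.5·0.3·6 + 0.5·0.7·3
= 4.25

E[P2] = 3.5 (similar calculation)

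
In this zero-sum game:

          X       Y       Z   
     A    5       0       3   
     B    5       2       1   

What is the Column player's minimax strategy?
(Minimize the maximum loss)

Column should play Y, value = 2

Work:
Column player minimizes Row's maximum payoff:
Column X: max payoff to Row = 5
Column Y: max payoff to Row = 2
Column Z: max payoff to Row = 3
Minimum is 2, achieved by column Y.
Minimax strategy: Y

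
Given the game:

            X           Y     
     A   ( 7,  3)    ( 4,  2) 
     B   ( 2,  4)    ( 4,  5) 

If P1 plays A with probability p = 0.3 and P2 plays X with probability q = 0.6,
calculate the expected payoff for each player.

E[P1] = 3.7, E[P2] = 3.86

Work:
E[P1] = p·q·π₁(A,X) + p·(1-q)·π₁(A,Y) + (1-p)·q·π₁(B,X) + (1-p)·(1-q)·π₁(B,Y)
= 0.3·0.6·7 + 0.3·0.4·4 + 0.7·0.6·2 + 0.7·0.4·4
= 3.7

E[P2] = 3.86 (similar calculation)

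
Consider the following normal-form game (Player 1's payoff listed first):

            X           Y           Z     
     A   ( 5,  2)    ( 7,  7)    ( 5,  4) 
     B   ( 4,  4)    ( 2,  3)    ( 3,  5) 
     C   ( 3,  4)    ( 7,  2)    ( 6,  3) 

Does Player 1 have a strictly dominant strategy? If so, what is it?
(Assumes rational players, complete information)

No strictly dominant strategy exists for Player 1

Work:
A strategy strictly dominates another if it gives a strictly higher payoff against every opponent action. Compare each pair of P1's strategies column-by-column:
  A vs B: [5 vs 4, 7 vs 2, 5 vs 3] → A strictly dominates B
  A vs C: [5 vs 3, 7 vs 7, 5 vs 6] → A does not strictly dominate C (column Y: 7 ≤ 7)
  B vs A: [4 vs 5, 2 vs 7, 3 vs 5] → B does not strictly dominate A (column X: 4 ≤ 5)
  B vs C: [4 vs 3, 2 vs 7, 3 vs 6] → B does not strictly dominate C (column Y: 2 ≤ 7)
  C vs A: [3 vs 5, 7 vs 7, 6 vs 5] → C does not strictly dominate A (column X: 3 ≤ 5)
  C vs B: [3 vs 4, 7 vs 2, 6 vs 3] → C does not strictly dominate B (column X: 3 ≤ 4)
No single strategy strictly dominates all others → no strictly dominant strategy.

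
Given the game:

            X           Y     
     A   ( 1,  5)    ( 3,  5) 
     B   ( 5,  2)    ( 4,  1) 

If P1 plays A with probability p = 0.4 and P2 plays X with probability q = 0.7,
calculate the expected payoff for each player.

E[P1] = 3.46, E[P2] = 3.02

Work:
E[P1] = p·q·π₁(A,X) + p·(1-q)·π₁(A,Y) + (1-p)·q·π₁(B,X) + (1-p)·(1-q)·π₁(B,Y)
= 0.4·0.7·1 + 0.4·0.3·3 + 0.6·0.7·5 + 0.6·0.3·4
= 3.46

E[P2] = 3.02 (similar calculation)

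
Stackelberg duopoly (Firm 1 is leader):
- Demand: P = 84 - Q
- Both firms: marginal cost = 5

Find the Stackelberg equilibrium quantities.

q₁* (leader) = 39.5, q₂* (follower) = 19.75

Work:
Follower's reaction: q₂ = (a - c - q₁)/2
Leader substitutes: π₁ = q₁·(a - q₁ - (a-c-q₁)/2 - c)
FOC: q₁* = (84 - 5)/2 = 39.50
Then: q₂* = (84 - 5 - 39.5)/2 = 19.75
Leader has first-mover advantage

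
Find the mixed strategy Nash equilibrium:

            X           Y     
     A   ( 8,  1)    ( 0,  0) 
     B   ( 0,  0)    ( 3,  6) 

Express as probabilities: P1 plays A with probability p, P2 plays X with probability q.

p = 0.8571, q = 0.2727

Work:
Find probabilities that make opponent indifferent:
P2 chooses q to make P1 indifferent between A and B
P1 chooses p to make P2 indifferent between X and Y
Mixed NE: P1 plays (A: 0.8571, B: 0.1429), P2 plays (X: 0.2727, Y: 0.7273)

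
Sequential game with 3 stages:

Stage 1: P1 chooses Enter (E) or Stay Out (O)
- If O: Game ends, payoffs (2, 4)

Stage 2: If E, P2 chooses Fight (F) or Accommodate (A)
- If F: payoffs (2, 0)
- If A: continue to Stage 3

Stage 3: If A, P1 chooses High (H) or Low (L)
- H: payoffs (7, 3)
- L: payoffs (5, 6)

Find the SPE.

SPE: (E, A, H); Outcome (7, 3)

Work:
Stage 3: P1 chooses H (7 vs 5)
Stage 2: P2: F->0, A->3 (anticipating H). Choose A
Stage 1: P1: O->2, E->7 (anticipating A, H). Choose E
SPE path: E -> A -> H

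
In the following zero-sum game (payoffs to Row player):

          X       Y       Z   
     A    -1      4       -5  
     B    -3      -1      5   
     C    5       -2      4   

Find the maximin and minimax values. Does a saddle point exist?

Maximin = -2, Minimax = 4, Saddle: False

Work:
Row minimums: [-5, -3, -2] → maximin = -2
Column maximums: [5, 4, 5] → minimax = 4
No saddle point (maximin ≠ minimax). Mixed strategy needed.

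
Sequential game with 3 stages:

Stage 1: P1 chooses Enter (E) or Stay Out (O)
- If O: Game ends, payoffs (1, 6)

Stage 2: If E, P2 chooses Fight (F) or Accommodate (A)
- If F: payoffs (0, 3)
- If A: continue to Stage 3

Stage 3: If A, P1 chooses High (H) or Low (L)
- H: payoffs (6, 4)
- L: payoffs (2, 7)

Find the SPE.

SPE: (E, A, H); Outcome (6, 4)

Work:
Stage 3: P1 chooses H (6 vs 2)
Stage 2: P2: F->3, A->4 (anticipating H). Choose A
Stage 1: P1: O->1, E->6 (anticipating A, H). Choose E
SPE path: E -> A -> H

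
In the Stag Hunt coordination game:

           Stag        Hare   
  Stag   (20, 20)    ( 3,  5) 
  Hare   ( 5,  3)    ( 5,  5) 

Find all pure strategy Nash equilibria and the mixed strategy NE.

Pure NE: (Stag, Stag) and (Hare, Hare); Mixed NE: p = 0.1176, q = 0.1176

Work:
Check pure NE:
(Stag, Stag): (20, 20) - no unilateral deviation beneficial
(Hare, Hare): (5, 5) - no unilateral deviation beneficial
Mixed NE: P1 plays Stag with p = 0.1176, P2 plays Stag with q = 0.1176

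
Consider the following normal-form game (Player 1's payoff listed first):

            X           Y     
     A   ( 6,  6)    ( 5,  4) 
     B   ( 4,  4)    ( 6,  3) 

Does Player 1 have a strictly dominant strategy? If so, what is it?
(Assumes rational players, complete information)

No strictly dominant strategy exists for Player 1

Work:
A strategy strictly dominates another if it gives a strictly higher payoff against every opponent action. Compare each pair of P1's strategies column-by-column:
  A vs B: [6 vs 4, 5 vs 6] → A does not strictly dominate B (column Y: 5 ≤ 6)
  B vs A: [4 vs 6, 6 vs 5] → B does not strictly dominate A (column X: 4 ≤ 6)
No single strategy strictly dominates all others → no strictly dominant strategy.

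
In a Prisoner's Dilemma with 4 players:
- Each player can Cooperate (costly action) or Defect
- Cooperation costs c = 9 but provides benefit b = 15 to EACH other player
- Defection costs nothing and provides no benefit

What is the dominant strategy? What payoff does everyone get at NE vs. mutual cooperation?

Dominant: Defect; NE payoff = 0; Coop payoff = 36

Work:
Defect dominates (saves cost c = 9, benefit to others is external)
NE: All defect → everyone gets 0
If all cooperate: each receives (3)×15 - 9 = 36
Social dilemma: 36 > 0 but NE gives 0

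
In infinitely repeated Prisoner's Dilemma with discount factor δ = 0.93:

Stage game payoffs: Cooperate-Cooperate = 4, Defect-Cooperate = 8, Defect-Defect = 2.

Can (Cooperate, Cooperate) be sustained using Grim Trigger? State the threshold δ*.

δ* = 0.6667; since δ = 0.93 ≥ 0.6667, cooperation can be sustained

Work:
For Grim Trigger:
Cooperate forever: 4/(1-δ)
Defect then punished: 8 + 2·δ/(1-δ)
Need: 4/(1-δ) ≥ 8 + 2·δ/(1-δ)
Solving: δ ≥ (T-R)/(T-P) = (8-4)/(8-2) = 0.6667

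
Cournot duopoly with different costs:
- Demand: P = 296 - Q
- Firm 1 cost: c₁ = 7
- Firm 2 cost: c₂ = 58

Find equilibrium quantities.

q₁* = 113.33, q₂* = 62.33

Work:
Reaction: q₁ = (296 - 7 - q₂)/2
Reaction: q₂ = (296 - 58 - q₁)/2
Solve simultaneously:
q₁* = (296 - 2×7 + 58)/3 = 113.33
q₂* = (296 - 2×58 + 7)/3 = 62.33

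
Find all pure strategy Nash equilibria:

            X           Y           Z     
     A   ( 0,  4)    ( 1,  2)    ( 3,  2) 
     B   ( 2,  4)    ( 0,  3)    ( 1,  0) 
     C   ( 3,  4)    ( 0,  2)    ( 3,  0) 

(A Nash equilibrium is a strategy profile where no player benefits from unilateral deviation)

Nash equilibrium: (C, X)

Work:
Best responses:
  P1 vs X: payoffs [0, 2, 3] → best response C (payoff 3)
  P1 vs Y: payoffs [1, 0, 0] → best response A (payoff 1)
  P1 vs Z: payoffs [3, 1, 3] → best response A/C (payoff 3)
  P2 vs A: payoffs [4, 2, 2] → best response X (payoff 4)
  P2 vs B: payoffs [4, 3, 0] → best response X (payoff 4)
  P2 vs C: payoffs [4, 2, 0] → best response X (payoff 4)
Mutual best responses: (C,X) → Nash equilibria.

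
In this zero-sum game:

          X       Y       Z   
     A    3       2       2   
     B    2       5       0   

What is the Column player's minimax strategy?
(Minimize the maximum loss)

Column should play Z, value = 2

Work:
Column player minimizes Row's maximum payoff:
Column X: max payoff to Row = 3
Column Y: max payoff to Row = 5
Column Z: max payoff to Row = 2
Minimum is 2, achieved by column Z.
Minimax strategy: Z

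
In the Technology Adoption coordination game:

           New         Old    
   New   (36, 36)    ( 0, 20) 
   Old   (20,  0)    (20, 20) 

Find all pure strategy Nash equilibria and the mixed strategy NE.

Pure NE: (New, New) and (Old, Old); Mixed NE: p = 0.5556, q = 0.5556

Work:
Check pure NE:
(New, New): (36, 36) - no unilateral deviation beneficial
(Old, Old): (20, 20) - no unilateral deviation beneficial
Mixed NE: P1 plays New with p = 0.5556, P2 plays New with q = 0.5556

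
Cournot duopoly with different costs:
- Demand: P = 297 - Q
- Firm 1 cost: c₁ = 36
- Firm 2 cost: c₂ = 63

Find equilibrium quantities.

q₁* = 96.0, q₂* = 69.0

Work:
Reaction: q₁ = (297 - 36 - q₂)/2
Reaction: q₂ = (297 - 63 - q₁)/2
Solve simultaneously:
q₁* = (297 - 2×36 + 63)/3 = 96.0
q₂* = (297 - 2×63 + 36)/3 = 69.0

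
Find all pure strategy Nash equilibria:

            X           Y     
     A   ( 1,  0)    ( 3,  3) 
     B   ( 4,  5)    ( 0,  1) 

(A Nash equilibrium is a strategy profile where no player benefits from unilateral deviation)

Nash equilibrium: (A, Y), (B, X)

Work:
Best responses:
  P1 vs X: payoffs [1, 4] → best response B (payoff 4)
  P1 vs Y: payoffs [3, 0] → best response A (payoff 3)
  P2 vs A: payoffs [0, 3] → best response Y (payoff 3)
  P2 vs B: payoffs [5, 1] → best response X (payoff 5)
Mutual best responses: (A,Y), (B,X) → Nash equilibria.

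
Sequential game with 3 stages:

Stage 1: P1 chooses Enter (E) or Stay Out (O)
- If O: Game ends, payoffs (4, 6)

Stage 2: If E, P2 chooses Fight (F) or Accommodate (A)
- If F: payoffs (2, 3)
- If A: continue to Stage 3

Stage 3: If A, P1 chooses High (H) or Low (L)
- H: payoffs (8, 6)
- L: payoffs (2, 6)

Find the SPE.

SPE: (E, A, H); Outcome (8, 6)

Work:
Stage 3: P1 chooses H (8 vs 2)
Stage 2: P2: F->3, A->6 (anticipating H). Choose A
Stage 1: P1: O->4, E->8 (anticipating A, H). Choose E
SPE path: E -> A -> H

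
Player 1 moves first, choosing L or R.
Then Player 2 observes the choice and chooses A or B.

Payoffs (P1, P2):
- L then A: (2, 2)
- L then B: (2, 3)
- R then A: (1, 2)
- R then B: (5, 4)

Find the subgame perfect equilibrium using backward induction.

P1 plays R, P2 plays B after L and B after R; Payoff (5, 4)

Work:
Backward induction:
After L: P2 chooses B → P1 gets 2
After R: P2 chooses B → P1 gets 5
P1 chooses R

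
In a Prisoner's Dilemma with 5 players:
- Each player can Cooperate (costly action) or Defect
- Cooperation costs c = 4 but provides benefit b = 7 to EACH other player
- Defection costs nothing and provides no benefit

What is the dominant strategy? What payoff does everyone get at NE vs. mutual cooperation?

Dominant: Defect; NE payoff = 0; Coop payoff = 24

Work:
Defect dominates (saves cost c = 4, benefit to others is external)
NE: All defect → everyone gets 0
If all cooperate: each receives (4)×7 - 4 = 24
Social dilemma: 24 > 0 but NE gives 0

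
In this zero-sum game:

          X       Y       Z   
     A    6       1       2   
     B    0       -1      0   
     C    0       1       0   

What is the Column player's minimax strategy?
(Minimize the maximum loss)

Column should play Y, value = 1

Work:
Column player minimizes Row's maximum payoff:
Column X: max payoff to Row = 6
Column Y: max payoff to Row = 1
Column Z: max payoff to Row = 2
Minimum is 1, achieved by column Y.
Minimax strategy: Y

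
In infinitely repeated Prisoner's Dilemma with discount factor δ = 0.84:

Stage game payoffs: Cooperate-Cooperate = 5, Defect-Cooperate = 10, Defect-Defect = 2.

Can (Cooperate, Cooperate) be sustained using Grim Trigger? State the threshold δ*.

δ* = 0.625; since δ = 0.84 ≥ 0.625, cooperation can be sustained

Work:
For Grim Trigger:
Cooperate forever: 5/(1-δ)
Defect then punished: 10 + 2·δ/(1-δ)
Need: 5/(1-δ) ≥ 10 + 2·δ/(1-δ)
Solving: δ ≥ (T-R)/(T-P) = (10-5)/(10-2) = 0.625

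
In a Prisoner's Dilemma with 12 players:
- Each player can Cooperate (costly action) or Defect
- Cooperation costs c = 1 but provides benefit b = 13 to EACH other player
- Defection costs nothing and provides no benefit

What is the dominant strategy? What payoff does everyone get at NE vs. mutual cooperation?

Dominant: Defect; NE payoff = 0; Coop payoff = 142

Work:
Defect dominates (saves cost c = 1, benefit to others is external)
NE: All defect → everyone gets 0
If all cooperate: each receives (11)×13 - 1 = 142
Social dilemma: 142 > 0 but NE gives 0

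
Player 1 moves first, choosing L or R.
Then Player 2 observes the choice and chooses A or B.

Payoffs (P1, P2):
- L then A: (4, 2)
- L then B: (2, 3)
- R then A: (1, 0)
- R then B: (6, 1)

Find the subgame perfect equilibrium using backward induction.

P1 plays R, P2 plays B after L and B after R; Payoff (6, 1)

Work:
Backward induction:
After L: P2 chooses B → P1 gets 2
After R: P2 chooses B → P1 gets 6
P1 chooses R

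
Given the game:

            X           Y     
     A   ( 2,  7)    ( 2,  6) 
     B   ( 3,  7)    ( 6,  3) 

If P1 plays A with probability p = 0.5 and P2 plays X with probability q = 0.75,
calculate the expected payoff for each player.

E[P1] = 2.875, E[P2] = 6.375

Work:
E[P1] = p·q·π₁(A,X) + p·(1-q)·π₁(A,Y) + (1-p)·q·π₁(B,X) + (1-p)·(1-q)·π₁(B,Y)
= 0.5·0.75·2 + 0.5·0.25·2 + 0.5·0.75·3 + 0.5·0.25·6
= 2.875

E[P2] = 6.375 (similar calculation)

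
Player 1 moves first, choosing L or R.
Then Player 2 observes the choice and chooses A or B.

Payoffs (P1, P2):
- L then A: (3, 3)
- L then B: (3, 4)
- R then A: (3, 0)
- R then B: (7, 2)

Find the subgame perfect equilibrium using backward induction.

P1 plays R, P2 plays B after L and B after R; Payoff (7, 2)

Work:
Backward induction:
After L: P2 chooses B → P1 gets 3
After R: P2 chooses B → P1 gets 7
P1 chooses R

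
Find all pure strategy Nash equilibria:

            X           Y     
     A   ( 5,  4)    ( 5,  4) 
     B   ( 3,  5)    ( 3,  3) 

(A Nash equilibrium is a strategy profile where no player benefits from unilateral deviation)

Nash equilibrium: (A, X), (A, Y)

Work:
Best responses:
  P1 vs X: payoffs [5, 3] → best response A (payoff 5)
  P1 vs Y: payoffs [5, 3] → best response A (payoff 5)
  P2 vs A: payoffs [4, 4] → best response X/Y (payoff 4)
  P2 vs B: payoffs [5, 3] → best response X (payoff 5)
Mutual best responses: (A,X), (A,Y) → Nash equilibria.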